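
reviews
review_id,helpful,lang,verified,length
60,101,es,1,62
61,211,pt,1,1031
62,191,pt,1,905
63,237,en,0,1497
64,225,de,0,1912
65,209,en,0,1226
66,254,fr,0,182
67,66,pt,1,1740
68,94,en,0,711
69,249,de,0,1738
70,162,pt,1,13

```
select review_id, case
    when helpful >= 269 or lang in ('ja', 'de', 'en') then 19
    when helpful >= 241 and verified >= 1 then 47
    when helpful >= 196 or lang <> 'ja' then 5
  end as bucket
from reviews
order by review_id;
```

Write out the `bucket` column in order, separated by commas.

review_id=60: helpful >= 196 or lang <> 'ja' → 5
review_id=61: helpful >= 196 or lang <> 'ja' → 5
review_id=62: helpful >= 196 or lang <> 'ja' → 5
review_id=63: helpful >= 269 or lang in ('ja', 'de', 'en') → 19
review_id=64: helpful >= 269 or lang in ('ja', 'de', 'en') → 19
review_id=65: helpful >= 269 or lang in ('ja', 'de', 'en') → 19
review_id=66: helpful >= 196 or lang <> 'ja' → 5
review_id=67: helpful >= 196 or lang <> 'ja' → 5
review_id=68: helpful >= 269 or lang in ('ja', 'de', 'en') → 19
review_id=69: helpful >= 269 or lang in ('ja', 'de', 'en') → 19
review_id=70: helpful >= 196 or lang <> 'ja' → 5

5, 5, 5, 19, 19, 19, 5, 5, 19, 19, 5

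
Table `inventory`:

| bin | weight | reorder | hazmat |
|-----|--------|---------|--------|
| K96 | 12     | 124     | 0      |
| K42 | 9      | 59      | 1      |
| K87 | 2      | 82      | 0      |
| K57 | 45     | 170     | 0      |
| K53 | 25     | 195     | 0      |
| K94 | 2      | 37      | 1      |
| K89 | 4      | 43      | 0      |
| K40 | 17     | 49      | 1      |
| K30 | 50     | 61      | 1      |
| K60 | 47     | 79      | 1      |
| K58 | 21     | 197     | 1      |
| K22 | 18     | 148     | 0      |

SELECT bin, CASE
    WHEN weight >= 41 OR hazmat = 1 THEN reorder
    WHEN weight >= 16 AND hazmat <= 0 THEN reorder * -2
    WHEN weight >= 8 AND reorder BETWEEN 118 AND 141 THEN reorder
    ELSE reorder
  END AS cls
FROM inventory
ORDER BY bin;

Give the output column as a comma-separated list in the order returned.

bin=K22: weight >= 16 AND hazmat <= 0 → -296
bin=K30: weight >= 41 OR hazmat = 1 → 61
bin=K40: weight >= 41 OR hazmat = 1 → 49
bin=K42: weight >= 41 OR hazmat = 1 → 59
bin=K53: weight >= 16 AND hazmat <= 0 → -390
bin=K57: weight >= 41 OR hazmat = 1 → 170
bin=K58: weight >= 41 OR hazmat = 1 → 197
bin=K60: weight >= 41 OR hazmat = 1 → 79
bin=K87: ELSE → 82
bin=K89: ELSE → 43
bin=K94: weight >= 41 OR hazmat = 1 → 37
bin=K96: weight >= 8 AND reorder BETWEEN 118 AND 141 → 124

-296, 61, 49, 59, -390, 170, 197, 79, 82, 43, 37, 124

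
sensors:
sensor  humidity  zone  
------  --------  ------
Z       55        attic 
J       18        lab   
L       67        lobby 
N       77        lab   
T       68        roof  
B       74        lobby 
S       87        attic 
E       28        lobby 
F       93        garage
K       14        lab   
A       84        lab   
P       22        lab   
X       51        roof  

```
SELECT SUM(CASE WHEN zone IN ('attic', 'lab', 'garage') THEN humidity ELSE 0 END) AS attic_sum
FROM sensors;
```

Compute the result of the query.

sensor=Z: ✓ → 55
sensor=J: ✓ → 18
sensor=L: ✗
sensor=N: ✓ → 77
sensor=T: ✗
sensor=B: ✗
sensor=S: ✓ → 87
sensor=E: ✗
sensor=F: ✓ → 93
sensor=K: ✓ → 14
sensor=A: ✓ → 84
sensor=P: ✓ → 22
sensor=X: ✗
attic_sum = 55 + 18 + 77 + 87 + 93 + 14 + 84 + 22 = 450

450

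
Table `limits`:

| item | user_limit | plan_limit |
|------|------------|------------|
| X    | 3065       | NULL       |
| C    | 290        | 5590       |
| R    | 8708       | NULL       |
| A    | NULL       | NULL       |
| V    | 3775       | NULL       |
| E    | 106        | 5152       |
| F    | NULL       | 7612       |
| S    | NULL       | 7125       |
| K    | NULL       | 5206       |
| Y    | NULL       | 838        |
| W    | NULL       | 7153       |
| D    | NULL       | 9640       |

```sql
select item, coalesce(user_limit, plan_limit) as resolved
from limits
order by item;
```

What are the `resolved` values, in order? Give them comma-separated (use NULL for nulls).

NULL, 290, 9640, 106, 7612, 5206, 8708, 7125, 3775, 7153, 3065, 838

item=A: user_limit=NULL, plan_limit=NULL (all NULL) → NULL
item=C: user_limit=290 → 290
item=D: user_limit=NULL, plan_limit=9640 → 9640
item=E: user_limit=106 → 106
item=F: user_limit=NULL, plan_limit=7612 → 7612
item=K: user_limit=NULL, plan_limit=5206 → 5206
item=R: user_limit=8708 → 8708
item=S: user_limit=NULL, plan_limit=7125 → 7125
item=V: user_limit=3775 → 3775
item=W: user_limit=NULL, plan_limit=7153 → 7153
item=X: user_limit=3065 → 3065
item=Y: user_limit=NULL, plan_limit=838 → 838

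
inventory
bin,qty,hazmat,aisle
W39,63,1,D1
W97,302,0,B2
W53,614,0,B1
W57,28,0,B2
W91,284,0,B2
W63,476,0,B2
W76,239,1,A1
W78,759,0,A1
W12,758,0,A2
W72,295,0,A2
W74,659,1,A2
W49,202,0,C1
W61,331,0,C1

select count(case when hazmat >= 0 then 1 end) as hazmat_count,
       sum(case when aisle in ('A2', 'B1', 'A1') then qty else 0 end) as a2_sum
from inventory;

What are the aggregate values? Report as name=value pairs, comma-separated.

[hazmat_count: hazmat >= 0]
bin=W39: ✓ → 1
bin=W97: ✓ → 1
bin=W53: ✓ → 1
bin=W57: ✓ → 1
bin=W91: ✓ → 1
bin=W63: ✓ → 1
bin=W76: ✓ → 1
bin=W78: ✓ → 1
bin=W12: ✓ → 1
bin=W72: ✓ → 1
bin=W74: ✓ → 1
bin=W49: ✓ → 1
bin=W61: ✓ → 1
hazmat_count = COUNT(1, 1, 1, 1, 1, 1, 1, 1, 1, 1, 1, 1, 1) = 13
—
[a2_sum: aisle in ('A2', 'B1', 'A1')]
bin=W39: ✗
bin=W97: ✗
bin=W53: ✓ → 614
bin=W57: ✗
bin=W91: ✗
bin=W63: ✗
bin=W76: ✓ → 239
bin=W78: ✓ → 759
bin=W12: ✓ → 758
bin=W72: ✓ → 295
bin=W74: ✓ → 659
bin=W49: ✗
bin=W61: ✗
a2_sum = 614 + 239 + 759 + 758 + 295 + 659 = 3324

hazmat_count=13, a2_sum=3324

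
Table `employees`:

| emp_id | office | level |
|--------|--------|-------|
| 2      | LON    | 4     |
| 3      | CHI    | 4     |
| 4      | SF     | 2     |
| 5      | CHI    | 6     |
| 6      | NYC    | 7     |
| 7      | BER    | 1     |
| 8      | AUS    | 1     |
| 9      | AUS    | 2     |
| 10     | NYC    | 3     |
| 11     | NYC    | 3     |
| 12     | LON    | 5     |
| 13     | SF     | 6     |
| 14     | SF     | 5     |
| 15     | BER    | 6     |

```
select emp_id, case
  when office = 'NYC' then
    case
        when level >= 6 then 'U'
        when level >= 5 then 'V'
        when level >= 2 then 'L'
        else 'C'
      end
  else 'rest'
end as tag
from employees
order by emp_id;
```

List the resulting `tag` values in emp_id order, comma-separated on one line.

emp_id=2: office='LON' → outer ELSE → rest
emp_id=3: office='CHI' → outer ELSE → rest
emp_id=4: office='SF' → outer ELSE → rest
emp_id=5: office='CHI' → outer ELSE → rest
emp_id=6: office='NYC' → inner[level >= 6] → U
emp_id=7: office='BER' → outer ELSE → rest
emp_id=8: office='AUS' → outer ELSE → rest
emp_id=9: office='AUS' → outer ELSE → rest
emp_id=10: office='NYC' → inner[level >= 2] → L
emp_id=11: office='NYC' → inner[level >= 2] → L
emp_id=12: office='LON' → outer ELSE → rest
emp_id=13: office='SF' → outer ELSE → rest
emp_id=14: office='SF' → outer ELSE → rest
emp_id=15: office='BER' → outer ELSE → rest

rest, rest, rest, rest, U, rest, rest, rest, L, L, rest, rest, rest, rest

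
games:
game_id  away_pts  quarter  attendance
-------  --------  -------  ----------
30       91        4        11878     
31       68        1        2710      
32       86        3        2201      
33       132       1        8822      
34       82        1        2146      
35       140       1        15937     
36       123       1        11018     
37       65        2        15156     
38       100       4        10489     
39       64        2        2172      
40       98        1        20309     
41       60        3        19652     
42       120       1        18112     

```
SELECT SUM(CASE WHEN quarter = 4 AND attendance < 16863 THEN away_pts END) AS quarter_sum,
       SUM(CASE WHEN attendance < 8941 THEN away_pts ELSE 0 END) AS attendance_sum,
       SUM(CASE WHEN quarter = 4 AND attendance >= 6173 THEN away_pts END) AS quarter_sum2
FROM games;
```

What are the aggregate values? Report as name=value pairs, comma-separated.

[quarter_sum: quarter = 4 AND attendance < 16863]
game_id=30: ✓ → 91
game_id=31: ✗
game_id=32: ✗
game_id=33: ✗
game_id=34: ✗
game_id=35: ✗
game_id=36: ✗
game_id=37: ✗
game_id=38: ✓ → 100
game_id=39: ✗
game_id=40: ✗
game_id=41: ✗
game_id=42: ✗
quarter_sum = 91 + 100 = 191
—
[attendance_sum: attendance < 8941]
game_id=30: ✗
game_id=31: ✓ → 68
game_id=32: ✓ → 86
game_id=33: ✓ → 132
game_id=34: ✓ → 82
game_id=35: ✗
game_id=36: ✗
game_id=37: ✗
game_id=38: ✗
game_id=39: ✓ → 64
game_id=40: ✗
game_id=41: ✗
game_id=42: ✗
attendance_sum = 68 + 86 + 132 + 82 + 64 = 432
—
[quarter_sum2: quarter = 4 AND attendance >= 6173]
game_id=30: ✓ → 91
game_id=31: ✗
game_id=32: ✗
game_id=33: ✗
game_id=34: ✗
game_id=35: ✗
game_id=36: ✗
game_id=37: ✗
game_id=38: ✓ → 100
game_id=39: ✗
game_id=40: ✗
game_id=41: ✗
game_id=42: ✗
quarter_sum2 = 91 + 100 = 191

quarter_sum=191, attendance_sum=432, quarter_sum2=191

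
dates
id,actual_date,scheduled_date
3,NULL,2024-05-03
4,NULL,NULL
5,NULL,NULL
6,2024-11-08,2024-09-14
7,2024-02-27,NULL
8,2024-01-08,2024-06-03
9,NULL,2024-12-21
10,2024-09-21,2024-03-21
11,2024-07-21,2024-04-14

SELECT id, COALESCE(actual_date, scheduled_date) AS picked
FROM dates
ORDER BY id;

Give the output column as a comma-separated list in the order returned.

2024-05-03, NULL, NULL, 2024-11-08, 2024-02-27, 2024-01-08, 2024-12-21, 2024-09-21, 2024-07-21

id=3: actual_date=NULL, scheduled_date=2024-05-03 → 2024-05-03
id=4: actual_date=NULL, scheduled_date=NULL (all NULL) → NULL
id=5: actual_date=NULL, scheduled_date=NULL (all NULL) → NULL
id=6: actual_date=2024-11-08 → 2024-11-08
id=7: actual_date=2024-02-27 → 2024-02-27
id=8: actual_date=2024-01-08 → 2024-01-08
id=9: actual_date=NULL, scheduled_date=2024-12-21 → 2024-12-21
id=10: actual_date=2024-09-21 → 2024-09-21
id=11: actual_date=2024-07-21 → 2024-07-21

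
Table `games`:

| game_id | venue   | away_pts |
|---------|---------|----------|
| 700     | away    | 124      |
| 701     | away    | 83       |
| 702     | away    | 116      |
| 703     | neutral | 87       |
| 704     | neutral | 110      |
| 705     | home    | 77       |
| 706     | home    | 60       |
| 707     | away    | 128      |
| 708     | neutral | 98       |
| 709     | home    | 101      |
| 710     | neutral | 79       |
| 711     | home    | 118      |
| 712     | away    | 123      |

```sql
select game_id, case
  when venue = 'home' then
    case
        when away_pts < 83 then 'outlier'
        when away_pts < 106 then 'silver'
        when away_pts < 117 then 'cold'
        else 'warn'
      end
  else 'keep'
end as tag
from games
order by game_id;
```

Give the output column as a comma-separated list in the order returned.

game_id=700: venue='away' → outer ELSE → keep
game_id=701: venue='away' → outer ELSE → keep
game_id=702: venue='away' → outer ELSE → keep
game_id=703: venue='neutral' → outer ELSE → keep
game_id=704: venue='neutral' → outer ELSE → keep
game_id=705: venue='home' → inner[away_pts < 83] → outlier
game_id=706: venue='home' → inner[away_pts < 83] → outlier
game_id=707: venue='away' → outer ELSE → keep
game_id=708: venue='neutral' → outer ELSE → keep
game_id=709: venue='home' → inner[away_pts < 106] → silver
game_id=710: venue='neutral' → outer ELSE → keep
game_id=711: venue='home' → inner[ELSE] → warn
game_id=712: venue='away' → outer ELSE → keep

keep, keep, keep, keep, keep, outlier, outlier, keep, keep, silver, keep, warn, keep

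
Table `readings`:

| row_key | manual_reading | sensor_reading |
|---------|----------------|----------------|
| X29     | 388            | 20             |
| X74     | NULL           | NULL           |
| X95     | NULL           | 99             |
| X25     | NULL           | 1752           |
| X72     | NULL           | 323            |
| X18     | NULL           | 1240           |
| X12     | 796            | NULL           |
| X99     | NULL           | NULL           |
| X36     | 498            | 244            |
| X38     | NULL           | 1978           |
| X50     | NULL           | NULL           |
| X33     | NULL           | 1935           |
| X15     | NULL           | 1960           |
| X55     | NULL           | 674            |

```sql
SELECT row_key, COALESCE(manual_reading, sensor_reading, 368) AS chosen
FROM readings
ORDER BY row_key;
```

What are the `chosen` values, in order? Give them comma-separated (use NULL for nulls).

row_key=X12: manual_reading=796 → 796
row_key=X15: manual_reading=NULL, sensor_reading=1960 → 1960
row_key=X18: manual_reading=NULL, sensor_reading=1240 → 1240
row_key=X25: manual_reading=NULL, sensor_reading=1752 → 1752
row_key=X29: manual_reading=388 → 388
row_key=X33: manual_reading=NULL, sensor_reading=1935 → 1935
row_key=X36: manual_reading=498 → 498
row_key=X38: manual_reading=NULL, sensor_reading=1978 → 1978
row_key=X50: manual_reading=NULL, sensor_reading=NULL, → literal 368 → 368
row_key=X55: manual_reading=NULL, sensor_reading=674 → 674
row_key=X72: manual_reading=NULL, sensor_reading=323 → 323
row_key=X74: manual_reading=NULL, sensor_reading=NULL, → literal 368 → 368
row_key=X95: manual_reading=NULL, sensor_reading=99 → 99
row_key=X99: manual_reading=NULL, sensor_reading=NULL, → literal 368 → 368

796, 1960, 1240, 1752, 388, 1935, 498, 1978, 368, 674, 323, 368, 99, 368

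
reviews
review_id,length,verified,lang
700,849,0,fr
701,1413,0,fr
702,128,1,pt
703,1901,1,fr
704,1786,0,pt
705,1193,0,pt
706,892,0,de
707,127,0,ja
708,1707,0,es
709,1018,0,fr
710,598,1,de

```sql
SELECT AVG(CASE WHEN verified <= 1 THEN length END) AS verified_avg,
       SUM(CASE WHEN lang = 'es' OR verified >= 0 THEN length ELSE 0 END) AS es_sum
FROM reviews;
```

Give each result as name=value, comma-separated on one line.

[verified_avg: verified <= 1]
review_id=700: ✓ → 849
review_id=701: ✓ → 1413
review_id=702: ✓ → 128
review_id=703: ✓ → 1901
review_id=704: ✓ → 1786
review_id=705: ✓ → 1193
review_id=706: ✓ → 892
review_id=707: ✓ → 127
review_id=708: ✓ → 1707
review_id=709: ✓ → 1018
review_id=710: ✓ → 598
verified_avg = (849 + 1413 + 128 + 1901 + 1786 + 1193 + 892 + 127 + 1707 + 1018 + 598) / 11 = 1055.6363636364
—
[es_sum: lang = 'es' OR verified >= 0]
review_id=700: ✓ → 849
review_id=701: ✓ → 1413
review_id=702: ✓ → 128
review_id=703: ✓ → 1901
review_id=704: ✓ → 1786
review_id=705: ✓ → 1193
review_id=706: ✓ → 892
review_id=707: ✓ → 127
review_id=708: ✓ → 1707
review_id=709: ✓ → 1018
review_id=710: ✓ → 598
es_sum = 849 + 1413 + 128 + 1901 + 1786 + 1193 + 892 + 127 + 1707 + 1018 + 598 = 11612

verified_avg=1055.6363636364, es_sum=11612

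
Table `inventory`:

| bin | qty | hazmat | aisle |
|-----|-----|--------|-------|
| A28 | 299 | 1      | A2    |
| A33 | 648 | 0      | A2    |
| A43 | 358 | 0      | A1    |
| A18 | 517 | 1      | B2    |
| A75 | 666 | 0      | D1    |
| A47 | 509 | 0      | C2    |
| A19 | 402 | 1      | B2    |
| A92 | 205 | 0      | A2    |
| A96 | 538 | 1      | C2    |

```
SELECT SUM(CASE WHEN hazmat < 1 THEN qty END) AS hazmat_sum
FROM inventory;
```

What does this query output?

2386

bin=A28: ✗
bin=A33: ✓ → 648
bin=A43: ✓ → 358
bin=A18: ✗
bin=A75: ✓ → 666
bin=A47: ✓ → 509
bin=A19: ✗
bin=A92: ✓ → 205
bin=A96: ✗
hazmat_sum = 648 + 358 + 666 + 509 + 205 = 2386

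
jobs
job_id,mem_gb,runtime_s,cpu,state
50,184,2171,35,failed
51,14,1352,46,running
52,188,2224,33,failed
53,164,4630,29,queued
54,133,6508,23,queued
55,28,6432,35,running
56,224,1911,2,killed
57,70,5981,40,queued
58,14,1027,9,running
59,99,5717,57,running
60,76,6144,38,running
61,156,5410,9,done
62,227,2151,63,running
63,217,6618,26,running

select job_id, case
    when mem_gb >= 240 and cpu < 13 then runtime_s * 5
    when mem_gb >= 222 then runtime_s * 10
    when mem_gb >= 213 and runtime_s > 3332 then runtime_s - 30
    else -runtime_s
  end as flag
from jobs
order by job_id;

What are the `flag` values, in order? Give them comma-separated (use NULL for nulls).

-2171, -1352, -2224, -4630, -6508, -6432, 19110, -5981, -1027, -5717, -6144, -5410, 21510, 6588

job_id=50: ELSE → -2171
job_id=51: ELSE → -1352
job_id=52: ELSE → -2224
job_id=53: ELSE → -4630
job_id=54: ELSE → -6508
job_id=55: ELSE → -6432
job_id=56: mem_gb >= 222 → 19110
job_id=57: ELSE → -5981
job_id=58: ELSE → -1027
job_id=59: ELSE → -5717
job_id=60: ELSE → -6144
job_id=61: ELSE → -5410
job_id=62: mem_gb >= 222 → 21510
job_id=63: mem_gb >= 213 and runtime_s > 3332 → 6588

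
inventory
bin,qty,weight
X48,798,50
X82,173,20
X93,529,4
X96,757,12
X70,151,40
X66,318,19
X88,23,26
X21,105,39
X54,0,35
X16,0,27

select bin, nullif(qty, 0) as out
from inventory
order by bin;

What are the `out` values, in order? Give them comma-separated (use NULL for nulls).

NULL, 105, 798, NULL, 318, 151, 173, 23, 529, 757

bin=X16: qty=0 vs 0: equal → NULL
bin=X21: qty=105 vs 0: differ → 105
bin=X48: qty=798 vs 0: differ → 798
bin=X54: qty=0 vs 0: equal → NULL
bin=X66: qty=318 vs 0: differ → 318
bin=X70: qty=151 vs 0: differ → 151
bin=X82: qty=173 vs 0: differ → 173
bin=X88: qty=23 vs 0: differ → 23
bin=X93: qty=529 vs 0: differ → 529
bin=X96: qty=757 vs 0: differ → 757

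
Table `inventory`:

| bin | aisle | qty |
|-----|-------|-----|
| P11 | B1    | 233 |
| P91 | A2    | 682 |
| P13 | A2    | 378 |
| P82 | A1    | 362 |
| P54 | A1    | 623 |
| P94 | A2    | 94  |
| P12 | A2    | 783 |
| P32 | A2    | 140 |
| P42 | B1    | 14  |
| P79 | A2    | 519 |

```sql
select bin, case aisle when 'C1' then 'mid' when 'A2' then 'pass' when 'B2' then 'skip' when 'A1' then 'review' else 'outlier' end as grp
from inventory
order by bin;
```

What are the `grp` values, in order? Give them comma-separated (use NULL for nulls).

bin=P11: ELSE → outlier
bin=P12: aisle='A2' → pass
bin=P13: aisle='A2' → pass
bin=P32: aisle='A2' → pass
bin=P42: ELSE → outlier
bin=P54: aisle='A1' → review
bin=P79: aisle='A2' → pass
bin=P82: aisle='A1' → review
bin=P91: aisle='A2' → pass
bin=P94: aisle='A2' → pass

outlier, pass, pass, pass, outlier, review, pass, review, pass, pass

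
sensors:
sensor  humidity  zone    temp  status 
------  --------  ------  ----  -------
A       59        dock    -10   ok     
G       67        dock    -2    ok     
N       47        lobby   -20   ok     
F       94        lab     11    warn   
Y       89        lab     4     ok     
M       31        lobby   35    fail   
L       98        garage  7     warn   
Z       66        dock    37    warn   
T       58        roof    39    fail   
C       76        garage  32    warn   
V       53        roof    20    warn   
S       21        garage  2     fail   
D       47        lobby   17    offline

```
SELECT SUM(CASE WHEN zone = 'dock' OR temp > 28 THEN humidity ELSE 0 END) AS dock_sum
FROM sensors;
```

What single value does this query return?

357

sensor=A: ✓ → 59
sensor=G: ✓ → 67
sensor=N: ✗
sensor=F: ✗
sensor=Y: ✗
sensor=M: ✓ → 31
sensor=L: ✗
sensor=Z: ✓ → 66
sensor=T: ✓ → 58
sensor=C: ✓ → 76
sensor=V: ✗
sensor=S: ✗
sensor=D: ✗
dock_sum = 59 + 67 + 31 + 66 + 58 + 76 = 357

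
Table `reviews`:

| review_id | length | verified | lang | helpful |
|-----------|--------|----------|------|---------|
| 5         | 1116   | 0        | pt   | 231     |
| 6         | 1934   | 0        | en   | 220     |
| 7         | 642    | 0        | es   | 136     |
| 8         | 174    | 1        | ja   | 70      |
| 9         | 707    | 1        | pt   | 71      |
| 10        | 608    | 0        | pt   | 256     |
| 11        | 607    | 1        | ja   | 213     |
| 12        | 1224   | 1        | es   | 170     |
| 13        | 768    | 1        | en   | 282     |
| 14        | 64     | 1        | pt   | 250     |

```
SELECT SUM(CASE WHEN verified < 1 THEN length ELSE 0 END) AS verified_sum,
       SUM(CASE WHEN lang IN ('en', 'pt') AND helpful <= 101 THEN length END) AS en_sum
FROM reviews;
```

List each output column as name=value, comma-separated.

verified_sum=4300, en_sum=707

[verified_sum: verified < 1]
review_id=5: ✓ → 1116
review_id=6: ✓ → 1934
review_id=7: ✓ → 642
review_id=8: ✗
review_id=9: ✗
review_id=10: ✓ → 608
review_id=11: ✗
review_id=12: ✗
review_id=13: ✗
review_id=14: ✗
verified_sum = 1116 + 1934 + 642 + 608 = 4300
—
[en_sum: lang IN ('en', 'pt') AND helpful <= 101]
review_id=5: ✗
review_id=6: ✗
review_id=7: ✗
review_id=8: ✗
review_id=9: ✓ → 707
review_id=10: ✗
review_id=11: ✗
review_id=12: ✗
review_id=13: ✗
review_id=14: ✗
en_sum = 707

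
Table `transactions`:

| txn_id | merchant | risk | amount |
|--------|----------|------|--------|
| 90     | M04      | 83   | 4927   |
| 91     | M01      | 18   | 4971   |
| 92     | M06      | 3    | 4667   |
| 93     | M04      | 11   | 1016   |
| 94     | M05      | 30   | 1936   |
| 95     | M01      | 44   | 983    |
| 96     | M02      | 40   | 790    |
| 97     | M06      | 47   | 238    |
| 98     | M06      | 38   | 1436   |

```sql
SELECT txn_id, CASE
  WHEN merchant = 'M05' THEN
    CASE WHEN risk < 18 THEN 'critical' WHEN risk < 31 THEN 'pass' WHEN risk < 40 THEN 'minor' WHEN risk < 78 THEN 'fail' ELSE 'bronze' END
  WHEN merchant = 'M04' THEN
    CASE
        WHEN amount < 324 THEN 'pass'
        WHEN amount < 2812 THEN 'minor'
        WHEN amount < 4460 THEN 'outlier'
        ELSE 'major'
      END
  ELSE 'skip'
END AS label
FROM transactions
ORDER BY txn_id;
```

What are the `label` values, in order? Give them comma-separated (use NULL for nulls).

major, skip, skip, minor, pass, skip, skip, skip, skip

txn_id=90: merchant='M04' → inner[ELSE] → major
txn_id=91: merchant='M01' → outer ELSE → skip
txn_id=92: merchant='M06' → outer ELSE → skip
txn_id=93: merchant='M04' → inner[amount < 2812] → minor
txn_id=94: merchant='M05' → inner[risk < 31] → pass
txn_id=95: merchant='M01' → outer ELSE → skip
txn_id=96: merchant='M02' → outer ELSE → skip
txn_id=97: merchant='M06' → outer ELSE → skip
txn_id=98: merchant='M06' → outer ELSE → skip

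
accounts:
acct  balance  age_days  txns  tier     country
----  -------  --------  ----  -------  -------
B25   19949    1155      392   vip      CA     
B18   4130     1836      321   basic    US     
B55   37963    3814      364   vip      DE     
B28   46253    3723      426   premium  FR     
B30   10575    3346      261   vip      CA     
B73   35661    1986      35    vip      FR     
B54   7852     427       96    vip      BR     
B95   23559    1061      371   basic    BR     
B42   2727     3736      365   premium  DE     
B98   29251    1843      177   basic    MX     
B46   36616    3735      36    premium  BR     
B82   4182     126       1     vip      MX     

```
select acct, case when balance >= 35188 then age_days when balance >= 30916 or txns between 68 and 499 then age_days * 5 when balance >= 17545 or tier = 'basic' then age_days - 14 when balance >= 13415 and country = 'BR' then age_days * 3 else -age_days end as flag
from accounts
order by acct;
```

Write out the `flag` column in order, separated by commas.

acct=B18: balance >= 30916 or txns between 68 and 499 → 9180
acct=B25: balance >= 30916 or txns between 68 and 499 → 5775
acct=B28: balance >= 35188 → 3723
acct=B30: balance >= 30916 or txns between 68 and 499 → 16730
acct=B42: balance >= 30916 or txns between 68 and 499 → 18680
acct=B46: balance >= 35188 → 3735
acct=B54: balance >= 30916 or txns between 68 and 499 → 2135
acct=B55: balance >= 35188 → 3814
acct=B73: balance >= 35188 → 1986
acct=B82: ELSE → -126
acct=B95: balance >= 30916 or txns between 68 and 499 → 5305
acct=B98: balance >= 30916 or txns between 68 and 499 → 9215

9180, 5775, 3723, 16730, 18680, 3735, 2135, 3814, 1986, -126, 5305, 9215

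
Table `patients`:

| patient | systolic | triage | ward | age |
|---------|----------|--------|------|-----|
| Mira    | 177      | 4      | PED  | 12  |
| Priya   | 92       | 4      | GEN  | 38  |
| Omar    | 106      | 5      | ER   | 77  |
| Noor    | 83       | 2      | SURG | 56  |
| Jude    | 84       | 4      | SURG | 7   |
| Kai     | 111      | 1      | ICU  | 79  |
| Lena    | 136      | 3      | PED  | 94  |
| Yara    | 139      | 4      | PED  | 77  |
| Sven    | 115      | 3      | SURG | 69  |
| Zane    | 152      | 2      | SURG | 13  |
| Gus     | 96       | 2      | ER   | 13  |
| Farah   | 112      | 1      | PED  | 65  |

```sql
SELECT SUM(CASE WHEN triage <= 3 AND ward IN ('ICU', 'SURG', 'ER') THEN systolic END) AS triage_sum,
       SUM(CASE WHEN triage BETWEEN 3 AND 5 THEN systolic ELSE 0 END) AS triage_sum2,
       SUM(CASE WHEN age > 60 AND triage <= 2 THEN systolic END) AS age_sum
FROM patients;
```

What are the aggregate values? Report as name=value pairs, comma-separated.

triage_sum=557, triage_sum2=849, age_sum=223

[triage_sum: triage <= 3 AND ward IN ('ICU', 'SURG', 'ER')]
patient=Mira: ✗
patient=Priya: ✗
patient=Omar: ✗
patient=Noor: ✓ → 83
patient=Jude: ✗
patient=Kai: ✓ → 111
patient=Lena: ✗
patient=Yara: ✗
patient=Sven: ✓ → 115
patient=Zane: ✓ → 152
patient=Gus: ✓ → 96
patient=Farah: ✗
triage_sum = 83 + 111 + 115 + 152 + 96 = 557
—
[triage_sum2: triage BETWEEN 3 AND 5]
patient=Mira: ✓ → 177
patient=Priya: ✓ → 92
patient=Omar: ✓ → 106
patient=Noor: ✗
patient=Jude: ✓ → 84
patient=Kai: ✗
patient=Lena: ✓ → 136
patient=Yara: ✓ → 139
patient=Sven: ✓ → 115
patient=Zane: ✗
patient=Gus: ✗
patient=Farah: ✗
triage_sum2 = 177 + 92 + 106 + 84 + 136 + 139 + 115 = 849
—
[age_sum: age > 60 AND triage <= 2]
patient=Mira: ✗
patient=Priya: ✗
patient=Omar: ✗
patient=Noor: ✗
patient=Jude: ✗
patient=Kai: ✓ → 111
patient=Lena: ✗
patient=Yara: ✗
patient=Sven: ✗
patient=Zane: ✗
patient=Gus: ✗
patient=Farah: ✓ → 112
age_sum = 111 + 112 = 223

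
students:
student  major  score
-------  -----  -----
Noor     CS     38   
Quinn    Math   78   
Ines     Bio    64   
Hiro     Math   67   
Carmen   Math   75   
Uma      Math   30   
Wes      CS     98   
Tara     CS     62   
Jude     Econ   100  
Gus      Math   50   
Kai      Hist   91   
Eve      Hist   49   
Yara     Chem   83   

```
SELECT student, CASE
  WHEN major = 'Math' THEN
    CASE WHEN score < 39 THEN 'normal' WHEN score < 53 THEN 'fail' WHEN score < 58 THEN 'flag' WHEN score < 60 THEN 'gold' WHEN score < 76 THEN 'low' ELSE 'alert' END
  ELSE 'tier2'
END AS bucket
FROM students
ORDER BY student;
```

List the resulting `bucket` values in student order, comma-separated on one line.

low, tier2, fail, low, tier2, tier2, tier2, tier2, alert, tier2, normal, tier2, tier2

student=Carmen: major='Math' → inner[score < 76] → low
student=Eve: major='Hist' → outer ELSE → tier2
student=Gus: major='Math' → inner[score < 53] → fail
student=Hiro: major='Math' → inner[score < 76] → low
student=Ines: major='Bio' → outer ELSE → tier2
student=Jude: major='Econ' → outer ELSE → tier2
student=Kai: major='Hist' → outer ELSE → tier2
student=Noor: major='CS' → outer ELSE → tier2
student=Quinn: major='Math' → inner[ELSE] → alert
student=Tara: major='CS' → outer ELSE → tier2
student=Uma: major='Math' → inner[score < 39] → normal
student=Wes: major='CS' → outer ELSE → tier2
student=Yara: major='Chem' → outer ELSE → tier2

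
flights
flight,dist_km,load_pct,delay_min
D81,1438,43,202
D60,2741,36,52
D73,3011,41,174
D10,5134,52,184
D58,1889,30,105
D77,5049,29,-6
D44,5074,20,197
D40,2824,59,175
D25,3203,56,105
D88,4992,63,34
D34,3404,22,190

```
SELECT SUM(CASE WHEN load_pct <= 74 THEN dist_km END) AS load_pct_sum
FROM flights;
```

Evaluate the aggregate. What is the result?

flight=D81: ✓ → 1438
flight=D60: ✓ → 2741
flight=D73: ✓ → 3011
flight=D10: ✓ → 5134
flight=D58: ✓ → 1889
flight=D77: ✓ → 5049
flight=D44: ✓ → 5074
flight=D40: ✓ → 2824
flight=D25: ✓ → 3203
flight=D88: ✓ → 4992
flight=D34: ✓ → 3404
load_pct_sum = 1438 + 2741 + 3011 + 5134 + 1889 + 5049 + 5074 + 2824 + 3203 + 4992 + 3404 = 38759

38759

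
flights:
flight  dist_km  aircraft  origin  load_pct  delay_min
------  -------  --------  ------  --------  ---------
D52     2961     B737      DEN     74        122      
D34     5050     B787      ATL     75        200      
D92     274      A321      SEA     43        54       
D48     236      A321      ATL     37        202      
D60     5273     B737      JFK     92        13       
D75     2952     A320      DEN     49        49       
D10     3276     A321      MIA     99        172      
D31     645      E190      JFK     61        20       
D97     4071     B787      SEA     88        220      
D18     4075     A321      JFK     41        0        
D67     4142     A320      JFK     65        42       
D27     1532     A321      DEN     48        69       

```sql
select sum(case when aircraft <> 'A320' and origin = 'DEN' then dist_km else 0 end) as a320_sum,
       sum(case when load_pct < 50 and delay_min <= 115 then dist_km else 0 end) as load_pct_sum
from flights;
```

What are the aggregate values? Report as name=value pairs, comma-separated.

[a320_sum: aircraft <> 'A320' and origin = 'DEN']
flight=D52: ✓ → 2961
flight=D34: ✗
flight=D92: ✗
flight=D48: ✗
flight=D60: ✗
flight=D75: ✗
flight=D10: ✗
flight=D31: ✗
flight=D97: ✗
flight=D18: ✗
flight=D67: ✗
flight=D27: ✓ → 1532
a320_sum = 2961 + 1532 = 4493
—
[load_pct_sum: load_pct < 50 and delay_min <= 115]
flight=D52: ✗
flight=D34: ✗
flight=D92: ✓ → 274
flight=D48: ✗
flight=D60: ✗
flight=D75: ✓ → 2952
flight=D10: ✗
flight=D31: ✗
flight=D97: ✗
flight=D18: ✓ → 4075
flight=D67: ✗
flight=D27: ✓ → 1532
load_pct_sum = 274 + 2952 + 4075 + 1532 = 8833

a320_sum=4493, load_pct_sum=8833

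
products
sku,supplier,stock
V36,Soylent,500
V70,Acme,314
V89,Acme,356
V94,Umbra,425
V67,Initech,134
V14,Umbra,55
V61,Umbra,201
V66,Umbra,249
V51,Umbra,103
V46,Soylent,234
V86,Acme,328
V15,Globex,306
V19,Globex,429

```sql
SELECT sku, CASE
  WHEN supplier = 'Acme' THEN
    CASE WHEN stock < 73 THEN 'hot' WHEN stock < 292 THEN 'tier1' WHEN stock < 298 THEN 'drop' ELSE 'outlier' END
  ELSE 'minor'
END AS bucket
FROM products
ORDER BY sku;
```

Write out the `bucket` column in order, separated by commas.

sku=V14: supplier='Umbra' → outer ELSE → minor
sku=V15: supplier='Globex' → outer ELSE → minor
sku=V19: supplier='Globex' → outer ELSE → minor
sku=V36: supplier='Soylent' → outer ELSE → minor
sku=V46: supplier='Soylent' → outer ELSE → minor
sku=V51: supplier='Umbra' → outer ELSE → minor
sku=V61: supplier='Umbra' → outer ELSE → minor
sku=V66: supplier='Umbra' → outer ELSE → minor
sku=V67: supplier='Initech' → outer ELSE → minor
sku=V70: supplier='Acme' → inner[ELSE] → outlier
sku=V86: supplier='Acme' → inner[ELSE] → outlier
sku=V89: supplier='Acme' → inner[ELSE] → outlier
sku=V94: supplier='Umbra' → outer ELSE → minor

minor, minor, minor, minor, minor, minor, minor, minor, minor, outlier, outlier, outlier, minor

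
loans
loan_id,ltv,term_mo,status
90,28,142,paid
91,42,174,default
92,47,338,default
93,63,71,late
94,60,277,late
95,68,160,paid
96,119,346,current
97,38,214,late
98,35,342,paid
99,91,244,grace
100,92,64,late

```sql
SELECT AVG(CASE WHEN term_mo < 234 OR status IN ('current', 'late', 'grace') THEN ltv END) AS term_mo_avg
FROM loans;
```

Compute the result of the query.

66.7777777778

loan_id=90: ✓ → 28
loan_id=91: ✓ → 42
loan_id=92: ✗
loan_id=93: ✓ → 63
loan_id=94: ✓ → 60
loan_id=95: ✓ → 68
loan_id=96: ✓ → 119
loan_id=97: ✓ → 38
loan_id=98: ✗
loan_id=99: ✓ → 91
loan_id=100: ✓ → 92
term_mo_avg = (28 + 42 + 63 + 60 + 68 + 119 + 38 + 91 + 92) / 9 = 66.7777777778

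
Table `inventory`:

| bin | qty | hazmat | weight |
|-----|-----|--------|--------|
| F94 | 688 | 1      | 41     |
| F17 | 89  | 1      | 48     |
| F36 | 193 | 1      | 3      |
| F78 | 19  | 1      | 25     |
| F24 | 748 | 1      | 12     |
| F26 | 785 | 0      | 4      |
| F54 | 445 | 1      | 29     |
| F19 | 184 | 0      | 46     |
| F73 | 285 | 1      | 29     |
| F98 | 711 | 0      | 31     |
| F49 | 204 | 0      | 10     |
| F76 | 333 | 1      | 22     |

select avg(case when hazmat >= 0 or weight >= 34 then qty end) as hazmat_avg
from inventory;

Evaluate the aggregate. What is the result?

390.3333333333

bin=F94: ✓ → 688
bin=F17: ✓ → 89
bin=F36: ✓ → 193
bin=F78: ✓ → 19
bin=F24: ✓ → 748
bin=F26: ✓ → 785
bin=F54: ✓ → 445
bin=F19: ✓ → 184
bin=F73: ✓ → 285
bin=F98: ✓ → 711
bin=F49: ✓ → 204
bin=F76: ✓ → 333
hazmat_avg = (688 + 89 + 193 + 19 + 748 + 785 + 445 + 184 + 285 + 711 + 204 + 333) / 12 = 390.3333333333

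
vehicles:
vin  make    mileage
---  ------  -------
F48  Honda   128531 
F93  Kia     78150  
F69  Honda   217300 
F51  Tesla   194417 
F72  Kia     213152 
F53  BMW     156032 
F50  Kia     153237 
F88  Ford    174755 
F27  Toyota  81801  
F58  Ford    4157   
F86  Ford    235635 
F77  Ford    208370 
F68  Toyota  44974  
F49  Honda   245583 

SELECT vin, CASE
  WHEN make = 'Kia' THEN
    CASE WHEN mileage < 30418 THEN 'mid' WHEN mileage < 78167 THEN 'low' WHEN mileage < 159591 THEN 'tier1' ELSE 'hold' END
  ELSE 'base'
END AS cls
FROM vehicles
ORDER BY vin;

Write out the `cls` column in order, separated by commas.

vin=F27: make='Toyota' → outer ELSE → base
vin=F48: make='Honda' → outer ELSE → base
vin=F49: make='Honda' → outer ELSE → base
vin=F50: make='Kia' → inner[mileage < 159591] → tier1
vin=F51: make='Tesla' → outer ELSE → base
vin=F53: make='BMW' → outer ELSE → base
vin=F58: make='Ford' → outer ELSE → base
vin=F68: make='Toyota' → outer ELSE → base
vin=F69: make='Honda' → outer ELSE → base
vin=F72: make='Kia' → inner[ELSE] → hold
vin=F77: make='Ford' → outer ELSE → base
vin=F86: make='Ford' → outer ELSE → base
vin=F88: make='Ford' → outer ELSE → base
vin=F93: make='Kia' → inner[mileage < 78167] → low

base, base, base, tier1, base, base, base, base, base, hold, base, base, base, low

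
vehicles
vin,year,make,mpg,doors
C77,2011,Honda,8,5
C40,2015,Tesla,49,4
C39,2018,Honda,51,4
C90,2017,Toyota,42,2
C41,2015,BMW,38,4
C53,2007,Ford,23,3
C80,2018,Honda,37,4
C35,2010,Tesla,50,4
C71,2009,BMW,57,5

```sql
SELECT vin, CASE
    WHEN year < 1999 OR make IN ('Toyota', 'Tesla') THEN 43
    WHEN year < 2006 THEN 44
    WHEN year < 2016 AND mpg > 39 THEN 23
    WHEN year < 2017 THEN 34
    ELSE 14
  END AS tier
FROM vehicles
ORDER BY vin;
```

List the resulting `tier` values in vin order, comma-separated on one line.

43, 14, 43, 34, 34, 23, 34, 14, 43

vin=C35: year < 1999 OR make IN ('Toyota', 'Tesla') → 43
vin=C39: ELSE → 14
vin=C40: year < 1999 OR make IN ('Toyota', 'Tesla') → 43
vin=C41: year < 2017 → 34
vin=C53: year < 2017 → 34
vin=C71: year < 2016 AND mpg > 39 → 23
vin=C77: year < 2017 → 34
vin=C80: ELSE → 14
vin=C90: year < 1999 OR make IN ('Toyota', 'Tesla') → 43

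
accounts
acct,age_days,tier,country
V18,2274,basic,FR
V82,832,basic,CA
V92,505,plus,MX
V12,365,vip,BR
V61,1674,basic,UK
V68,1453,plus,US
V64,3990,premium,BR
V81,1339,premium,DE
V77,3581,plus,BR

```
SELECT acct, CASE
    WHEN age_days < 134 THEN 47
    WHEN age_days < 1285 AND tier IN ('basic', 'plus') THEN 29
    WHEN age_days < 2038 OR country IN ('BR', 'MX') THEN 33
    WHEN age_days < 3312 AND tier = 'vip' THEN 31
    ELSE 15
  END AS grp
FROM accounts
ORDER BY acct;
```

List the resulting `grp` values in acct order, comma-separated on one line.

33, 15, 33, 33, 33, 33, 33, 29, 29

acct=V12: age_days < 2038 OR country IN ('BR', 'MX') → 33
acct=V18: ELSE → 15
acct=V61: age_days < 2038 OR country IN ('BR', 'MX') → 33
acct=V64: age_days < 2038 OR country IN ('BR', 'MX') → 33
acct=V68: age_days < 2038 OR country IN ('BR', 'MX') → 33
acct=V77: age_days < 2038 OR country IN ('BR', 'MX') → 33
acct=V81: age_days < 2038 OR country IN ('BR', 'MX') → 33
acct=V82: age_days < 1285 AND tier IN ('basic', 'plus') → 29
acct=V92: age_days < 1285 AND tier IN ('basic', 'plus') → 29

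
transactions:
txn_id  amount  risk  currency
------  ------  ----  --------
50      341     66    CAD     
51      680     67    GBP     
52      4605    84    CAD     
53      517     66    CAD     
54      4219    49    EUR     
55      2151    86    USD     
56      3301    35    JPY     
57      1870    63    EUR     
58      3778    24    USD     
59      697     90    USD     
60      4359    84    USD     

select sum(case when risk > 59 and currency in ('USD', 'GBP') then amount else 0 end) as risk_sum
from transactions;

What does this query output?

txn_id=50: ✗
txn_id=51: ✓ → 680
txn_id=52: ✗
txn_id=53: ✗
txn_id=54: ✗
txn_id=55: ✓ → 2151
txn_id=56: ✗
txn_id=57: ✗
txn_id=58: ✗
txn_id=59: ✓ → 697
txn_id=60: ✓ → 4359
risk_sum = 680 + 2151 + 697 + 4359 = 7887

7887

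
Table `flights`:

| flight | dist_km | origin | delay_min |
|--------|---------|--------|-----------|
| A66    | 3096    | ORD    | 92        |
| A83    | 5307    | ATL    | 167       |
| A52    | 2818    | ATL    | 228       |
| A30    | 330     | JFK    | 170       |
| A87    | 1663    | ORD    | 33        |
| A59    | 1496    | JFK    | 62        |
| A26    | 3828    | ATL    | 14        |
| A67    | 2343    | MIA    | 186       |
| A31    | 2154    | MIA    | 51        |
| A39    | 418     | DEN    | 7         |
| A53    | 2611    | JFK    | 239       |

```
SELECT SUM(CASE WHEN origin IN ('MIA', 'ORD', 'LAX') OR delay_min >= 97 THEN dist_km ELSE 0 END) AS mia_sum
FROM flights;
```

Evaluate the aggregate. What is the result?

flight=A66: ✓ → 3096
flight=A83: ✓ → 5307
flight=A52: ✓ → 2818
flight=A30: ✓ → 330
flight=A87: ✓ → 1663
flight=A59: ✗
flight=A26: ✗
flight=A67: ✓ → 2343
flight=A31: ✓ → 2154
flight=A39: ✗
flight=A53: ✓ → 2611
mia_sum = 3096 + 5307 + 2818 + 330 + 1663 + 2343 + 2154 + 2611 = 20322

20322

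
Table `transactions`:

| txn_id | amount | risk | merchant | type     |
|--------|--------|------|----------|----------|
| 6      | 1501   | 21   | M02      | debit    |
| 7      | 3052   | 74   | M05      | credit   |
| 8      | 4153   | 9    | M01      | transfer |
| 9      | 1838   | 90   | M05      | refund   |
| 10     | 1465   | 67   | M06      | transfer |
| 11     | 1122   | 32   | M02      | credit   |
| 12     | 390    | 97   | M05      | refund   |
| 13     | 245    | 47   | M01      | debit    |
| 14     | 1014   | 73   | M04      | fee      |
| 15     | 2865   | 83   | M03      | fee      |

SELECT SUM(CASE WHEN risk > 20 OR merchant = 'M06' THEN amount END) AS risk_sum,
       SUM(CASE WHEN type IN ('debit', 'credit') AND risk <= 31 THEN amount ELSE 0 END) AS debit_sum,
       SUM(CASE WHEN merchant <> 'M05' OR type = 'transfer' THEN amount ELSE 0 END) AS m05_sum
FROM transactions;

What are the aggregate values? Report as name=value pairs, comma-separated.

risk_sum=13492, debit_sum=1501, m05_sum=12365

[risk_sum: risk > 20 OR merchant = 'M06']
txn_id=6: ✓ → 1501
txn_id=7: ✓ → 3052
txn_id=8: ✗
txn_id=9: ✓ → 1838
txn_id=10: ✓ → 1465
txn_id=11: ✓ → 1122
txn_id=12: ✓ → 390
txn_id=13: ✓ → 245
txn_id=14: ✓ → 1014
txn_id=15: ✓ → 2865
risk_sum = 1501 + 3052 + 1838 + 1465 + 1122 + 390 + 245 + 1014 + 2865 = 13492
—
[debit_sum: type IN ('debit', 'credit') AND risk <= 31]
txn_id=6: ✓ → 1501
txn_id=7: ✗
txn_id=8: ✗
txn_id=9: ✗
txn_id=10: ✗
txn_id=11: ✗
txn_id=12: ✗
txn_id=13: ✗
txn_id=14: ✗
txn_id=15: ✗
debit_sum = 1501
—
[m05_sum: merchant <> 'M05' OR type = 'transfer']
txn_id=6: ✓ → 1501
txn_id=7: ✗
txn_id=8: ✓ → 4153
txn_id=9: ✗
txn_id=10: ✓ → 1465
txn_id=11: ✓ → 1122
txn_id=12: ✗
txn_id=13: ✓ → 245
txn_id=14: ✓ → 1014
txn_id=15: ✓ → 2865
m05_sum = 1501 + 4153 + 1465 + 1122 + 245 + 1014 + 2865 = 12365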